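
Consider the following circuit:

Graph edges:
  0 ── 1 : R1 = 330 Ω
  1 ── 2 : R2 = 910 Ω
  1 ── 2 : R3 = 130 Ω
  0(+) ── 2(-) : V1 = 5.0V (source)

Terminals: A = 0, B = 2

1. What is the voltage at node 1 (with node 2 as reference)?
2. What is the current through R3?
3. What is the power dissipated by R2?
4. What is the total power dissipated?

Nodal analysis, taking node 2 as the 0 V reference.
Source V1 fixes V_0 = 5 V.
KCL at each unknown node (sum of currents leaving = 0; resistances in Ω):
  Node 1: (V_1 - 5)/330 + (V_1 - 0)/910 + (V_1 - 0)/130 = 0
Collecting terms: 0.01182 × V_1 = 0.01515  =>  V_1 = 1.282 V
Part 1:
  Read off the nodal solution: V_1 = 1.282 V
Part 2:
  I_R3 = (V_1 - V_2)/R3 = (1.282 - 0)/130 = 0.009859 A
  Magnitude: I_R3 = 0.009859 A
Part 3:
  I_R2 = (V_1 - V_2)/R2 = (1.282 - 0)/910 = 0.001408 A
  P_R2 = I_R2² × R2 = (0.001408)² × 910 = 0.001805 W
Part 4:
  Power in each resistor, P = (ΔV)²/R:
    P_R1 = (5 - 1.282)²/330 = 0.0419 W
    P_R2 = (1.282 - 0)²/910 = 0.001805 W
    P_R3 = (1.282 - 0)²/130 = 0.01264 W
  P_total = P_R1 + P_R2 + P_R3 = 0.05634 W

Final answers:
1. V_1 = 1.282 V
2. I_R3 = 0.009859 A
3. P_R2 = 0.001805 W
4. P_total = 0.05634 W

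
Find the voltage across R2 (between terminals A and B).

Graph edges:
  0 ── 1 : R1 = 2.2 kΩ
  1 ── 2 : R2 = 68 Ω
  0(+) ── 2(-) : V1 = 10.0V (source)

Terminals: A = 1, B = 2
R1 and R2 are in series across V1 (node 0 → node 1 → node 2), and the output A–B is taken across R2, so this is a voltage divider.
Series current: I = V1/(R1 + R2) = 10/(2200 + 68) = 10/2268 = 0.004409 A
V_R2 = I × R2 = V1 × R2/(R1 + R2) = 10 × 68/2268 = 0.2998 V

Final answer: 0.2998 V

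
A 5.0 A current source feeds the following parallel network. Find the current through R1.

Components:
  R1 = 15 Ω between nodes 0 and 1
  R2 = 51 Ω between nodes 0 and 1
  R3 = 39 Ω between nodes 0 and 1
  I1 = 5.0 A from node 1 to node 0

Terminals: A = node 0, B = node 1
All resistors sit directly between nodes 0 and 1, so they are in parallel and share one voltage V; the full source current 5 A splits among them.
1/R_par = 1/15 + 1/51 + 1/39 = 0.1119 S  =>  R_par = 8.935 Ω
V = I × R_par = 5 × 8.935 = 44.68 V
I_R1 = V/R1 = 44.68/15 = 2.978 A

Final answer: 2.978 A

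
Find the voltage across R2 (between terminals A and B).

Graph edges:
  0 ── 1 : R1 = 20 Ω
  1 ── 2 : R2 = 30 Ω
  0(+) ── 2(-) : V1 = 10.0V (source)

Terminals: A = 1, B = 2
R1 and R2 are in series across V1 (node 0 → node 1 → node 2), and the output A–B is taken across R2, so this is a voltage divider.
Series current: I = V1/(R1 + R2) = 10/(20 + 30) = 10/50 = 0.2 A
V_R2 = I × R2 = V1 × R2/(R1 + R2) = 10 × 30/50 = 6 V

Final answer: 6 V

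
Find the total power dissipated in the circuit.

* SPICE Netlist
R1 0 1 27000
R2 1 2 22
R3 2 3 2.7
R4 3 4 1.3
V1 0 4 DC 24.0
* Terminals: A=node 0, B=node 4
Nodal analysis, taking node 4 as the 0 V reference.
Source V1 fixes V_0 = 24 V.
KCL at each unknown node (sum of currents leaving = 0; resistances in Ω):
  Node 1: (V_1 - 24)/27000 + (V_1 - V_2)/22 = 0
  Node 2: (V_2 - V_1)/22 + (V_2 - V_3)/2.7 = 0
  Node 3: (V_3 - V_2)/2.7 + (V_3 - 0)/1.3 = 0
Collecting terms (coefficients in siemens):
  0.04549·V_1 - 0.04545·V_2 = 0.0008889
  0.4158·V_2 - 0.04545·V_1 - 0.3704·V_3 = 0
  1.14·V_3 - 0.3704·V_2 = 0
Solving these 3 simultaneous equations (Gaussian elimination) gives:
  V_1 = 0.02309 V, V_2 = 0.003552 V, V_3 = 0.001154 V
Power in each resistor, P = (ΔV)²/R:
  P_R1 = (24 - 0.02309)²/27000 = 0.02129 W
  P_R2 = (0.02309 - 0.003552)²/22 = 0.00001735 W
  P_R3 = (0.003552 - 0.001154)²/2.7 = 0.000002129 W
  P_R4 = (0.001154 - 0)²/1.3 = 0.000001025 W
P_total = P_R1 + P_R2 + P_R3 + P_R4 = 0.02131 W

Final answer: 0.02131 W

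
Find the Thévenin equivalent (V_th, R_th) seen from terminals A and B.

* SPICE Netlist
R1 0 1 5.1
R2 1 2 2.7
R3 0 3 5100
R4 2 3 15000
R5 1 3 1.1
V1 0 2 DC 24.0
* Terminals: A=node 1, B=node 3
Step 1 — V_th is the open-circuit voltage V_A - V_B (nothing connected across the terminals).
Nodal analysis, taking node 2 as the 0 V reference.
Source V1 fixes V_0 = 24 V.
KCL at each unknown node (sum of currents leaving = 0; resistances in Ω):
  Node 1: (V_1 - 24)/5.1 + (V_1 - 0)/2.7 + (V_1 - V_3)/1.1 = 0
  Node 3: (V_3 - 24)/5100 + (V_3 - 0)/15000 + (V_3 - V_1)/1.1 = 0
Collecting terms (coefficients in siemens):
  1.476·V_1 - 0.9091·V_3 = 4.706
  0.9094·V_3 - 0.9091·V_1 = 0.004706
Determinant D = (1.476)(0.9094) - (-0.9091)(-0.9091) = 0.5153
V_1 = [(4.706)(0.9094) - (-0.9091)(0.004706)]/D = 8.312 V
V_3 = [(1.476)(0.004706) - (4.706)(-0.9091)]/D = 8.315 V
V_th = V_1 - V_3 = 8.312 - 8.315 = -0.002773 V
Step 2 — R_th: zero the source — replace V1 by a short circuit (node 2 merges into node 0) — and find the resistance seen between A (node 1) and B (node 3).
Reduce the network between node 1 (A) and node 3 (B) by series/parallel combination:
  Rp1 = R1 ‖ R2 (parallel, both between nodes 0 and 1) = 1/(1/5.1 + 1/2.7) = 1.765 Ω
  Rp2 = R3 ‖ R4 (parallel, both between nodes 0 and 3) = 1/(1/5100 + 1/15000) = 3806 Ω
  Rs1 = Rp1 + Rp2 (series, joined only at node 0) = 1.765 + 3806 = 3808 Ω
  Rp3 = R5 ‖ Rs1 (parallel, both between nodes 1 and 3) = 1/(1/1.1 + 1/3808) = 1.1 Ω
R_th = 1.1 Ω

Final answer: V_th = -0.002773 V, R_th = 1.1 Ω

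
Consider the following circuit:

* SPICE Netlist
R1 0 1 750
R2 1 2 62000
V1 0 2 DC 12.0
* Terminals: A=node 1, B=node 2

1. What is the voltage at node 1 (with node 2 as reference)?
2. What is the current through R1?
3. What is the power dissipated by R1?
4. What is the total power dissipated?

Nodal analysis, taking node 2 as the 0 V reference.
Source V1 fixes V_0 = 12 V.
KCL at each unknown node (sum of currents leaving = 0; resistances in Ω):
  Node 1: (V_1 - 12)/750 + (V_1 - 0)/62000 = 0
Collecting terms: 0.001349 × V_1 = 0.016  =>  V_1 = 11.86 V
Part 1:
  Read off the nodal solution: V_1 = 11.86 V
Part 2:
  I_R1 = (V_0 - V_1)/R1 = (12 - 11.86)/750 = 0.0001912 A
  Magnitude: I_R1 = 0.0001912 A
Part 3:
  I_R1 = (V_0 - V_1)/R1 = (12 - 11.86)/750 = 0.0001912 A
  P_R1 = I_R1² × R1 = (0.0001912)² × 750 = 0.00002743 W
Part 4:
  Power in each resistor, P = (ΔV)²/R:
    P_R1 = (12 - 11.86)²/750 = 0.00002743 W
    P_R2 = (11.86 - 0)²/62000 = 0.002267 W
  P_total = P_R1 + P_R2 = 0.002295 W

Final answers:
1. V_1 = 11.86 V
2. I_R1 = 0.0001912 A
3. P_R1 = 2.743e-05 W
4. P_total = 0.002295 W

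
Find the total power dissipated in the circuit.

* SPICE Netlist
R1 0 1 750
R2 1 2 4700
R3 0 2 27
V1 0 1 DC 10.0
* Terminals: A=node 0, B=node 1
Nodal analysis, taking node 1 as the 0 V reference.
Source V1 fixes V_0 = 10 V.
KCL at each unknown node (sum of currents leaving = 0; resistances in Ω):
  Node 2: (V_2 - 0)/4700 + (V_2 - 10)/27 = 0
Collecting terms: 0.03725 × V_2 = 0.3704  =>  V_2 = 9.943 V
Power in each resistor, P = (ΔV)²/R:
  P_R1 = (10 - 0)²/750 = 0.1333 W
  P_R2 = (0 - 9.943)²/4700 = 0.02103 W
  P_R3 = (10 - 9.943)²/27 = 0.0001208 W
P_total = P_R1 + P_R2 + P_R3 = 0.1545 W

Final answer: 0.1545 W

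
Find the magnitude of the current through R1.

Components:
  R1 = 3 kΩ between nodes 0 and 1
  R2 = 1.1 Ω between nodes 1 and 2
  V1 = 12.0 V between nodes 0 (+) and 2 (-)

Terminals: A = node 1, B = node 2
Nodal analysis, taking node 2 as the 0 V reference.
Source V1 fixes V_0 = 12 V.
KCL at each unknown node (sum of currents leaving = 0; resistances in Ω):
  Node 1: (V_1 - 12)/3000 + (V_1 - 0)/1.1 = 0
Collecting terms: 0.9094 × V_1 = 0.004  =>  V_1 = 0.004398 V
I_R1 = (V_0 - V_1)/R1 = (12 - 0.004398)/3000 = 0.003999 A
|I_R1| = 0.003999 A

Final answer: |I_R1| = 0.003999 A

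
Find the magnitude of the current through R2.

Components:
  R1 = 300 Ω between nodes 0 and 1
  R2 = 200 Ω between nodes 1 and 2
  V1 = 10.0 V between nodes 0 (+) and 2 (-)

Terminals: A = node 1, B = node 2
Nodal analysis, taking node 2 as the 0 V reference.
Source V1 fixes V_0 = 10 V.
KCL at each unknown node (sum of currents leaving = 0; resistances in Ω):
  Node 1: (V_1 - 10)/300 + (V_1 - 0)/200 = 0
Collecting terms: 0.008333 × V_1 = 0.03333  =>  V_1 = 4 V
I_R2 = (V_1 - V_2)/R2 = (4 - 0)/200 = 0.02 A
|I_R2| = 0.02 A

Final answer: |I_R2| = 0.02 A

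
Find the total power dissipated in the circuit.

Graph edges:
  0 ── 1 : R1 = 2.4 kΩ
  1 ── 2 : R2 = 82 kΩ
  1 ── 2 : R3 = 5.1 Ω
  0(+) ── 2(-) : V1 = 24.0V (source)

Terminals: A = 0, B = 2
Nodal analysis, taking node 2 as the 0 V reference.
Source V1 fixes V_0 = 24 V.
KCL at each unknown node (sum of currents leaving = 0; resistances in Ω):
  Node 1: (V_1 - 24)/2400 + (V_1 - 0)/82000 + (V_1 - 0)/5.1 = 0
Collecting terms: 0.1965 × V_1 = 0.01  =>  V_1 = 0.05089 V
Power in each resistor, P = (ΔV)²/R:
  P_R1 = (24 - 0.05089)²/2400 = 0.239 W
  P_R2 = (0.05089 - 0)²/82000 = 0.00000003158 W
  P_R3 = (0.05089 - 0)²/5.1 = 0.0005078 W
P_total = P_R1 + P_R2 + P_R3 = 0.2395 W

Final answer: 0.2395 W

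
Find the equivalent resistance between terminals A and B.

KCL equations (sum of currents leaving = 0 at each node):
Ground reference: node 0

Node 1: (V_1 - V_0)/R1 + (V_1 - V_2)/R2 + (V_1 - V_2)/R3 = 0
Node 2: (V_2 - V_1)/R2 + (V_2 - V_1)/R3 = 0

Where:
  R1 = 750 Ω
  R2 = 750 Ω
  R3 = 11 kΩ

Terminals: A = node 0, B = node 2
Reduce the network between node 0 (A) and node 2 (B) by series/parallel combination:
  Rp1 = R2 ‖ R3 (parallel, both between nodes 1 and 2) = 1/(1/750 + 1/11000) = 702.1 Ω
  Rs1 = R1 + Rp1 (series, joined only at node 1) = 750 + 702.1 = 1452 Ω
R_eq = 1.452 kΩ

Final answer: 1.452 kΩ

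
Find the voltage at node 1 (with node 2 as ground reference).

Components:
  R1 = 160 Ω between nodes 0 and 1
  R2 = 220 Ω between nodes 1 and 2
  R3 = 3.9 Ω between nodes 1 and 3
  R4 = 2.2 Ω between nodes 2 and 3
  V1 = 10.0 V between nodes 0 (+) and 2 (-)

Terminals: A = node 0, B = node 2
Nodal analysis, taking node 2 as the 0 V reference.
Source V1 fixes V_0 = 10 V.
KCL at each unknown node (sum of currents leaving = 0; resistances in Ω):
  Node 1: (V_1 - 10)/160 + (V_1 - 0)/220 + (V_1 - V_3)/3.9 = 0
  Node 3: (V_3 - V_1)/3.9 + (V_3 - 0)/2.2 = 0
Collecting terms (coefficients in siemens):
  0.2672·V_1 - 0.2564·V_3 = 0.0625
  0.711·V_3 - 0.2564·V_1 = 0
Determinant D = (0.2672)(0.711) - (-0.2564)(-0.2564) = 0.1242
V_1 = [(0.0625)(0.711) - (-0.2564)(0)]/D = 0.3577 V
V_3 = [(0.2672)(0) - (0.0625)(-0.2564)]/D = 0.129 V
The requested potential is V_1 = 0.3577 V.

Final answer: V_1 = 0.3577 V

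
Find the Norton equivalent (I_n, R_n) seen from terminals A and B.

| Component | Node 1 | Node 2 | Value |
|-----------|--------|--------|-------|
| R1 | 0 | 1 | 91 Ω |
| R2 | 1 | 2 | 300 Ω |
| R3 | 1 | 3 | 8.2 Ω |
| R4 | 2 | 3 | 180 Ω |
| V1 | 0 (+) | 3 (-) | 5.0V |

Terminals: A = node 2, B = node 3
Find the Thévenin equivalent first; then I_n = V_th/R_th and R_n = R_th.
Step 1 — V_th is the open-circuit voltage V_A - V_B (nothing connected across the terminals).
Nodal analysis, taking node 3 as the 0 V reference.
Source V1 fixes V_0 = 5 V.
KCL at each unknown node (sum of currents leaving = 0; resistances in Ω):
  Node 1: (V_1 - 5)/91 + (V_1 - V_2)/300 + (V_1 - 0)/8.2 = 0
  Node 2: (V_2 - V_1)/300 + (V_2 - 0)/180 = 0
Collecting terms (coefficients in siemens):
  0.1363·V_1 - 0.003333·V_2 = 0.05495
  0.008889·V_2 - 0.003333·V_1 = 0
Determinant D = (0.1363)(0.008889) - (-0.003333)(-0.003333) = 0.0012
V_1 = [(0.05495)(0.008889) - (-0.003333)(0)]/D = 0.4069 V
V_2 = [(0.1363)(0) - (0.05495)(-0.003333)]/D = 0.1526 V
V_th = V_2 - V_3 = 0.1526 - 0 = 0.1526 V
Step 2 — R_th: zero the source — replace V1 by a short circuit (node 3 merges into node 0) — and find the resistance seen between A (node 2) and B (node 0).
Reduce the network between node 2 (A) and node 0 (B) by series/parallel combination:
  Rp1 = R1 ‖ R3 (parallel, both between nodes 0 and 1) = 1/(1/91 + 1/8.2) = 7.522 Ω
  Rs1 = R2 + Rp1 (series, joined only at node 1) = 300 + 7.522 = 307.5 Ω
  Rp2 = R4 ‖ Rs1 (parallel, both between nodes 0 and 2) = 1/(1/180 + 1/307.5) = 113.5 Ω
R_th = 113.5 Ω
I_n = V_th/R_th = 0.1526/113.5 = 0.001344 A, and R_n = R_th = 113.5 Ω

Final answer: I_n = 0.001344 A, R_n = 113.5 Ω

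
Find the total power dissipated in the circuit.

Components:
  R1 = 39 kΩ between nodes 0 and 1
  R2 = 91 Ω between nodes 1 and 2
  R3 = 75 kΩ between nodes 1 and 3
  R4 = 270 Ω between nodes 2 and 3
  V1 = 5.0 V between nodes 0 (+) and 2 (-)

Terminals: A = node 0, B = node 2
Nodal analysis, taking node 2 as the 0 V reference.
Source V1 fixes V_0 = 5 V.
KCL at each unknown node (sum of currents leaving = 0; resistances in Ω):
  Node 1: (V_1 - 5)/39000 + (V_1 - 0)/91 + (V_1 - V_3)/75000 = 0
  Node 3: (V_3 - V_1)/75000 + (V_3 - 0)/270 = 0
Collecting terms (coefficients in siemens):
  0.01103·V_1 - 0.00001333·V_3 = 0.0001282
  0.003717·V_3 - 0.00001333·V_1 = 0
Determinant D = (0.01103)(0.003717) - (-0.00001333)(-0.00001333) = 0.00004099
V_1 = [(0.0001282)(0.003717) - (-0.00001333)(0)]/D = 0.01163 V
V_3 = [(0.01103)(0) - (0.0001282)(-0.00001333)]/D = 0.0000417 V
Power in each resistor, P = (ΔV)²/R:
  P_R1 = (5 - 0.01163)²/39000 = 0.000638 W
  P_R2 = (0.01163 - 0)²/91 = 0.000001485 W
  P_R3 = (0.01163 - 0.0000417)²/75000 = 0.000000001789 W
  P_R4 = (0 - 0.0000417)²/270 = 0.000000000006441 W
P_total = P_R1 + P_R2 + P_R3 + P_R4 = 0.0006395 W

Final answer: 0.0006395 W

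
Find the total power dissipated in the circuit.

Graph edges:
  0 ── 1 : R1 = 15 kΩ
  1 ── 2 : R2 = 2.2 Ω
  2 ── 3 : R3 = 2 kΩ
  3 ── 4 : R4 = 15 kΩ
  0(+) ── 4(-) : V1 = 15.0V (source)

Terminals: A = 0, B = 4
Nodal analysis, taking node 4 as the 0 V reference.
Source V1 fixes V_0 = 15 V.
KCL at each unknown node (sum of currents leaving = 0; resistances in Ω):
  Node 1: (V_1 - 15)/15000 + (V_1 - V_2)/2.2 = 0
  Node 2: (V_2 - V_1)/2.2 + (V_2 - V_3)/2000 = 0
  Node 3: (V_3 - V_2)/2000 + (V_3 - 0)/15000 = 0
Collecting terms (coefficients in siemens):
  0.4546·V_1 - 0.4545·V_2 = 0.001
  0.455·V_2 - 0.4545·V_1 - 0.0005·V_3 = 0
  0.0005667·V_3 - 0.0005·V_2 = 0
Solving these 3 simultaneous equations (Gaussian elimination) gives:
  V_1 = 7.969 V, V_2 = 7.968 V, V_3 = 7.031 V
Power in each resistor, P = (ΔV)²/R:
  P_R1 = (15 - 7.969)²/15000 = 0.003295 W
  P_R2 = (7.969 - 7.968)²/2.2 = 0.0000004833 W
  P_R3 = (7.968 - 7.031)²/2000 = 0.0004394 W
  P_R4 = (7.031 - 0)²/15000 = 0.003295 W
P_total = P_R1 + P_R2 + P_R3 + P_R4 = 0.007031 W

Final answer: 0.007031 W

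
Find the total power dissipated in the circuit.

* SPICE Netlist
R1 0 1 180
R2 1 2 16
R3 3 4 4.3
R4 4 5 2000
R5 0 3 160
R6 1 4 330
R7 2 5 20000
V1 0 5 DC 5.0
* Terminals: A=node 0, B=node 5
Nodal analysis, taking node 5 as the 0 V reference.
Source V1 fixes V_0 = 5 V.
KCL at each unknown node (sum of currents leaving = 0; resistances in Ω):
  Node 1: (V_1 - 5)/180 + (V_1 - V_2)/16 + (V_1 - V_4)/330 = 0
  Node 2: (V_2 - V_1)/16 + (V_2 - 0)/20000 = 0
  Node 3: (V_3 - V_4)/4.3 + (V_3 - 5)/160 = 0
  Node 4: (V_4 - V_3)/4.3 + (V_4 - 0)/2000 + (V_4 - V_1)/330 = 0
Collecting terms (coefficients in siemens):
  0.07109·V_1 - 0.0625·V_2 - 0.00303·V_4 = 0.02778
  0.06255·V_2 - 0.0625·V_1 = 0
  0.2388·V_3 - 0.2326·V_4 = 0.03125
  0.2361·V_4 - 0.00303·V_1 - 0.2326·V_3 = 0
Solving these 4 simultaneous equations (Gaussian elimination) gives:
  V_1 = 4.865 V, V_2 = 4.861 V, V_3 = 4.705 V, V_4 = 4.697 V
Power in each resistor, P = (ΔV)²/R:
  P_R1 = (5 - 4.865)²/180 = 0.0001014 W
  P_R2 = (4.865 - 4.861)²/16 = 0.0000009452 W
  P_R3 = (4.705 - 4.697)²/4.3 = 0.00001458 W
  P_R4 = (4.697 - 0)²/2000 = 0.01103 W
  P_R5 = (5 - 4.705)²/160 = 0.0005425 W
  P_R6 = (4.865 - 4.697)²/330 = 0.00008496 W
  P_R7 = (4.861 - 0)²/20000 = 0.001181 W
P_total = P_R1 + P_R2 + P_R3 + P_R4 + P_R5 + P_R6 + P_R7 = 0.01296 W

Final answer: 0.01296 W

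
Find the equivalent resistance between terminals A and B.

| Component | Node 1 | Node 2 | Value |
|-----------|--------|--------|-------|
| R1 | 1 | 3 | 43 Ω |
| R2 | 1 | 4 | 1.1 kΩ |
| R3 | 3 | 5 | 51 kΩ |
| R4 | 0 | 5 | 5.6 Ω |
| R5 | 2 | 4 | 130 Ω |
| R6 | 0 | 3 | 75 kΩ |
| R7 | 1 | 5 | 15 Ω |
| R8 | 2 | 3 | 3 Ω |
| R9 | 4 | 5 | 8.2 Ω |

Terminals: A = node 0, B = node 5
The network is not a plain series/parallel combination. Inject a 1 A test current into terminal A (node 0) and return it from terminal B (node 5); then R_eq = V_A / (1 A).
Nodal analysis, taking node 5 as the 0 V reference.
Current source I_test pushes 1 A into node 0 and draws it out of node 5.
KCL at each unknown node (sum of currents leaving = 0; resistances in Ω):
  Node 0: (V_0 - 0)/5.6 + (V_0 - V_3)/75000 - 1 = 0
  Node 1: (V_1 - V_3)/43 + (V_1 - V_4)/1100 + (V_1 - 0)/15 = 0
  Node 2: (V_2 - V_4)/130 + (V_2 - V_3)/3 = 0
  Node 3: (V_3 - V_0)/75000 + (V_3 - V_1)/43 + (V_3 - V_2)/3 + (V_3 - 0)/51000 = 0
  Node 4: (V_4 - V_1)/1100 + (V_4 - V_2)/130 + (V_4 - 0)/8.2 = 0
Collecting terms (coefficients in siemens):
  0.1786·V_0 - 0.00001333·V_3 = 1
  0.09083·V_1 - 0.02326·V_3 - 0.0009091·V_4 = 0
  0.341·V_2 - 0.3333·V_3 - 0.007692·V_4 = 0
  0.3566·V_3 - 0.00001333·V_0 - 0.02326·V_1 - 0.3333·V_2 = 0
  0.1306·V_4 - 0.0009091·V_1 - 0.007692·V_2 = 0
Solving these 5 simultaneous equations (Gaussian elimination) gives:
  V_0 = 5.6 V, V_1 = 0.0007855 V, V_2 = 0.002996 V, V_3 = 0.003061 V
  V_4 = 0.000182 V
R_eq = V_0 / 1 A = 5.6 Ω

Final answer: 5.6 Ω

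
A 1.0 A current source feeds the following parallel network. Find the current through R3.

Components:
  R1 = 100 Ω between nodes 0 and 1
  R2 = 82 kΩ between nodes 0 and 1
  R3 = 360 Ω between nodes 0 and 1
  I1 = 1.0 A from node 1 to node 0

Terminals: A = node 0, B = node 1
All resistors sit directly between nodes 0 and 1, so they are in parallel and share one voltage V; the full source current 1 A splits among them.
1/R_par = 1/100 + 1/82000 + 1/360 = 0.01279 S  =>  R_par = 78.19 Ω
V = I × R_par = 1 × 78.19 = 78.19 V
I_R3 = V/R3 = 78.19/360 = 0.2172 A

Final answer: 0.2172 A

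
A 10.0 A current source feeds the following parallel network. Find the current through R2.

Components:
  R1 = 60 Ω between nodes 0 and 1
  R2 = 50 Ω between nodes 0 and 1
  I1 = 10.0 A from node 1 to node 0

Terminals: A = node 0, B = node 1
All resistors sit directly between nodes 0 and 1, so they are in parallel and share one voltage V; the full source current 10 A splits among them.
1/R_par = 1/60 + 1/50 = 0.03667 S  =>  R_par = 27.27 Ω
V = I × R_par = 10 × 27.27 = 272.7 V
I_R2 = V/R2 = 272.7/50 = 5.455 A

Final answer: 5.455 A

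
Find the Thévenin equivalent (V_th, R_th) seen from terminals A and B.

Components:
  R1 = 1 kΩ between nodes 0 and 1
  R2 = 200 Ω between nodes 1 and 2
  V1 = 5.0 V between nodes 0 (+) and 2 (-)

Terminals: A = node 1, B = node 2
Step 1 — V_th is the open-circuit voltage V_A - V_B (nothing connected across the terminals).
Nodal analysis, taking node 2 as the 0 V reference.
Source V1 fixes V_0 = 5 V.
KCL at each unknown node (sum of currents leaving = 0; resistances in Ω):
  Node 1: (V_1 - 5)/1000 + (V_1 - 0)/200 = 0
Collecting terms: 0.006 × V_1 = 0.005  =>  V_1 = 0.8333 V
V_th = V_1 - V_2 = 0.8333 - 0 = 0.8333 V
Step 2 — R_th: zero the source — replace V1 by a short circuit (node 2 merges into node 0) — and find the resistance seen between A (node 1) and B (node 0).
Reduce the network between node 1 (A) and node 0 (B) by series/parallel combination:
  Rp1 = R1 ‖ R2 (parallel, both between nodes 0 and 1) = 1/(1/1000 + 1/200) = 166.7 Ω
R_th = 166.7 Ω

Final answer: V_th = 0.8333 V, R_th = 166.7 Ω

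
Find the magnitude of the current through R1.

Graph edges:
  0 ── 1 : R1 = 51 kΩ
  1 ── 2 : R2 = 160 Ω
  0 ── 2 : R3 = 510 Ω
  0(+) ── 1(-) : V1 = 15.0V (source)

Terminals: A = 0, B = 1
Nodal analysis, taking node 1 as the 0 V reference.
Source V1 fixes V_0 = 15 V.
KCL at each unknown node (sum of currents leaving = 0; resistances in Ω):
  Node 2: (V_2 - 0)/160 + (V_2 - 15)/510 = 0
Collecting terms: 0.008211 × V_2 = 0.02941  =>  V_2 = 3.582 V
I_R1 = (V_0 - V_1)/R1 = (15 - 0)/51000 = 0.0002941 A
|I_R1| = 0.0002941 A

Final answer: |I_R1| = 0.0002941 A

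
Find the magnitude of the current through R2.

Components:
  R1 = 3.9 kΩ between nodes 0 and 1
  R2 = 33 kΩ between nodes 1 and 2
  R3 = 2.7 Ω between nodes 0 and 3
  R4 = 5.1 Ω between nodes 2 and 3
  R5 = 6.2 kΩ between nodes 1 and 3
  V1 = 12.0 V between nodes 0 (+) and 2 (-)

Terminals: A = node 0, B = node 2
Nodal analysis, taking node 2 as the 0 V reference.
Source V1 fixes V_0 = 12 V.
KCL at each unknown node (sum of currents leaving = 0; resistances in Ω):
  Node 1: (V_1 - 12)/3900 + (V_1 - 0)/33000 + (V_1 - V_3)/6200 = 0
  Node 3: (V_3 - 12)/2.7 + (V_3 - 0)/5.1 + (V_3 - V_1)/6200 = 0
Collecting terms (coefficients in siemens):
  0.000448·V_1 - 0.0001613·V_3 = 0.003077
  0.5666·V_3 - 0.0001613·V_1 = 4.444
Determinant D = (0.000448)(0.5666) - (-0.0001613)(-0.0001613) = 0.0002538
V_1 = [(0.003077)(0.5666) - (-0.0001613)(4.444)]/D = 9.693 V
V_3 = [(0.000448)(4.444) - (0.003077)(-0.0001613)]/D = 7.847 V
I_R2 = (V_1 - V_2)/R2 = (9.693 - 0)/33000 = 0.0002937 A
|I_R2| = 0.0002937 A

Final answer: |I_R2| = 0.0002937 A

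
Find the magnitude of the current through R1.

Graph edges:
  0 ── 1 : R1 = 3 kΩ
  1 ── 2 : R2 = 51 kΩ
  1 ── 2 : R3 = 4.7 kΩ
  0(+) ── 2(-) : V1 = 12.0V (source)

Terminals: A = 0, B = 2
Nodal analysis, taking node 2 as the 0 V reference.
Source V1 fixes V_0 = 12 V.
KCL at each unknown node (sum of currents leaving = 0; resistances in Ω):
  Node 1: (V_1 - 12)/3000 + (V_1 - 0)/51000 + (V_1 - 0)/4700 = 0
Collecting terms: 0.0005657 × V_1 = 0.004  =>  V_1 = 7.071 V
I_R1 = (V_0 - V_1)/R1 = (12 - 7.071)/3000 = 0.001643 A
|I_R1| = 0.001643 A

Final answer: |I_R1| = 0.001643 A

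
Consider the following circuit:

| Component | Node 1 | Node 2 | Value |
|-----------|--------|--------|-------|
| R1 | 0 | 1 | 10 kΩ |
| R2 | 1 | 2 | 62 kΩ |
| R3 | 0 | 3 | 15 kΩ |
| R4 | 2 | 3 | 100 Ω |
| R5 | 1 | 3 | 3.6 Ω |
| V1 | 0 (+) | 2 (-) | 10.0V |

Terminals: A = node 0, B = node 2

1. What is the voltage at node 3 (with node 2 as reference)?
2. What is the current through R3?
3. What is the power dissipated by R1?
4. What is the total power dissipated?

Nodal analysis, taking node 2 as the 0 V reference.
Source V1 fixes V_0 = 10 V.
KCL at each unknown node (sum of currents leaving = 0; resistances in Ω):
  Node 1: (V_1 - 10)/10000 + (V_1 - 0)/62000 + (V_1 - V_3)/3.6 = 0
  Node 3: (V_3 - 10)/15000 + (V_3 - 0)/100 + (V_3 - V_1)/3.6 = 0
Collecting terms (coefficients in siemens):
  0.2779·V_1 - 0.2778·V_3 = 0.001
  0.2878·V_3 - 0.2778·V_1 = 0.0006667
Determinant D = (0.2779)(0.2878) - (-0.2778)(-0.2778) = 0.00283
V_1 = [(0.001)(0.2878) - (-0.2778)(0.0006667)]/D = 0.1672 V
V_3 = [(0.2779)(0.0006667) - (0.001)(-0.2778)]/D = 0.1636 V
Part 1:
  Read off the nodal solution: V_3 = 0.1636 V
Part 2:
  I_R3 = (V_0 - V_3)/R3 = (10 - 0.1636)/15000 = 0.0006558 A
  Magnitude: I_R3 = 0.0006558 A
Part 3:
  I_R1 = (V_0 - V_1)/R1 = (10 - 0.1672)/10000 = 0.0009833 A
  P_R1 = I_R1² × R1 = (0.0009833)² × 10000 = 0.009668 W
Part 4:
  Power in each resistor, P = (ΔV)²/R:
    P_R1 = (10 - 0.1672)²/10000 = 0.009668 W
    P_R2 = (0.1672 - 0)²/62000 = 0.0000004507 W
    P_R3 = (10 - 0.1636)²/15000 = 0.00645 W
    P_R4 = (0 - 0.1636)²/100 = 0.0002678 W
    P_R5 = (0.1672 - 0.1636)²/3.6 = 0.000003462 W
  P_total = P_R1 + P_R2 + P_R3 + P_R4 + P_R5 = 0.01639 W

Final answers:
1. V_3 = 0.1636 V
2. I_R3 = 0.0006558 A
3. P_R1 = 0.009668 W
4. P_total = 0.01639 W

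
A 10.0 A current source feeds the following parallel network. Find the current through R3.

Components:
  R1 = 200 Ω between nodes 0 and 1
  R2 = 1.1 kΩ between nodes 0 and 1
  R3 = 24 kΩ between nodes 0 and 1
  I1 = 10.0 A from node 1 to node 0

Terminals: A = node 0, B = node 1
All resistors sit directly between nodes 0 and 1, so they are in parallel and share one voltage V; the full source current 10 A splits among them.
1/R_par = 1/200 + 1/1100 + 1/24000 = 0.005951 S  =>  R_par = 168 Ω
V = I × R_par = 10 × 168 = 1680 V
I_R3 = V/R3 = 1680/24000 = 0.07002 A

Final answer: 0.07002 A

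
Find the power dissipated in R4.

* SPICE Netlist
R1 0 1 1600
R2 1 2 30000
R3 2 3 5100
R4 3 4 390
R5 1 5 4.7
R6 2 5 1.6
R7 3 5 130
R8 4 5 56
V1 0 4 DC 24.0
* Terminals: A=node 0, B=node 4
Nodal analysis, taking node 4 as the 0 V reference.
Source V1 fixes V_0 = 24 V.
KCL at each unknown node (sum of currents leaving = 0; resistances in Ω):
  Node 1: (V_1 - 24)/1600 + (V_1 - V_2)/30000 + (V_1 - V_5)/4.7 = 0
  Node 2: (V_2 - V_1)/30000 + (V_2 - V_3)/5100 + (V_2 - V_5)/1.6 = 0
  Node 3: (V_3 - V_2)/5100 + (V_3 - 0)/390 + (V_3 - V_5)/130 = 0
  Node 5: (V_5 - V_1)/4.7 + (V_5 - V_2)/1.6 + (V_5 - V_3)/130 + (V_5 - 0)/56 = 0
Collecting terms (coefficients in siemens):
  0.2134·V_1 - 0.00003333·V_2 - 0.2128·V_5 = 0.015
  0.6252·V_2 - 0.00003333·V_1 - 0.0001961·V_3 - 0.625·V_5 = 0
  0.01045·V_3 - 0.0001961·V_2 - 0.007692·V_5 = 0
  0.8633·V_5 - 0.2128·V_1 - 0.625·V_2 - 0.007692·V_3 = 0
Solving these 4 simultaneous equations (Gaussian elimination) gives:
  V_1 = 0.8007 V, V_2 = 0.7325 V, V_3 = 0.5529 V, V_5 = 0.7326 V
I_R4 = (V_3 - V_4)/R4 = (0.5529 - 0)/390 = 0.001418 A
P_R4 = I_R4² × R4 = (0.001418)² × 390 = 0.0007838 W

Final answer: 0.0007838 W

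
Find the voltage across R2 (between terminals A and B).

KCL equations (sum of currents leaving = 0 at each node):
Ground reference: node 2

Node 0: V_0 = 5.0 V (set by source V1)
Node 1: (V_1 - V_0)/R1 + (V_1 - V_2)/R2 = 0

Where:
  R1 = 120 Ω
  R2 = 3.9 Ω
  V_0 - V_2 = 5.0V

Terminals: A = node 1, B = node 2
R1 and R2 are in series across V1 (node 0 → node 1 → node 2), and the output A–B is taken across R2, so this is a voltage divider.
Series current: I = V1/(R1 + R2) = 5/(120 + 3.9) = 5/123.9 = 0.04036 A
V_R2 = I × R2 = V1 × R2/(R1 + R2) = 5 × 3.9/123.9 = 0.1574 V

Final answer: 0.1574 V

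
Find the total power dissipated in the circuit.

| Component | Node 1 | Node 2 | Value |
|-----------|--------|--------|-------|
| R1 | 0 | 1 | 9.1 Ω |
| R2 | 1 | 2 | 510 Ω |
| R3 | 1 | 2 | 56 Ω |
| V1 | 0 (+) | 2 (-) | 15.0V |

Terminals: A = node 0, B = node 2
Nodal analysis, taking node 2 as the 0 V reference.
Source V1 fixes V_0 = 15 V.
KCL at each unknown node (sum of currents leaving = 0; resistances in Ω):
  Node 1: (V_1 - 15)/9.1 + (V_1 - 0)/510 + (V_1 - 0)/56 = 0
Collecting terms: 0.1297 × V_1 = 1.648  =>  V_1 = 12.71 V
Power in each resistor, P = (ΔV)²/R:
  P_R1 = (15 - 12.71)²/9.1 = 0.5772 W
  P_R2 = (12.71 - 0)²/510 = 0.3167 W
  P_R3 = (12.71 - 0)²/56 = 2.884 W
P_total = P_R1 + P_R2 + P_R3 = 3.778 W

Final answer: 3.778 W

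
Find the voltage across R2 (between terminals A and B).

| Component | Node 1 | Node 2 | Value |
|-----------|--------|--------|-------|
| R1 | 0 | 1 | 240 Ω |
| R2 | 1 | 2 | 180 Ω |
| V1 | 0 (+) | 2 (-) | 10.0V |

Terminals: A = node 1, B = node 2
R1 and R2 are in series across V1 (node 0 → node 1 → node 2), and the output A–B is taken across R2, so this is a voltage divider.
Series current: I = V1/(R1 + R2) = 10/(240 + 180) = 10/420 = 0.02381 A
V_R2 = I × R2 = V1 × R2/(R1 + R2) = 10 × 180/420 = 4.286 V

Final answer: 4.286 V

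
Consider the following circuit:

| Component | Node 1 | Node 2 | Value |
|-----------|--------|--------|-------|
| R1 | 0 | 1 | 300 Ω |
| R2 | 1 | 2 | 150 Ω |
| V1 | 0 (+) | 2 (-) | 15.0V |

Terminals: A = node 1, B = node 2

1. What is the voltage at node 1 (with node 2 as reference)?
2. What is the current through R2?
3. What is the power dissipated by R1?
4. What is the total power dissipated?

Nodal analysis, taking node 2 as the 0 V reference.
Source V1 fixes V_0 = 15 V.
KCL at each unknown node (sum of currents leaving = 0; resistances in Ω):
  Node 1: (V_1 - 15)/300 + (V_1 - 0)/150 = 0
Collecting terms: 0.01 × V_1 = 0.05  =>  V_1 = 5 V
Part 1:
  Read off the nodal solution: V_1 = 5 V
Part 2:
  I_R2 = (V_1 - V_2)/R2 = (5 - 0)/150 = 0.03333 A
  Magnitude: I_R2 = 0.03333 A
Part 3:
  I_R1 = (V_0 - V_1)/R1 = (15 - 5)/300 = 0.03333 A
  P_R1 = I_R1² × R1 = (0.03333)² × 300 = 0.3333 W
Part 4:
  Power in each resistor, P = (ΔV)²/R:
    P_R1 = (15 - 5)²/300 = 0.3333 W
    P_R2 = (5 - 0)²/150 = 0.1667 W
  P_total = P_R1 + P_R2 = 0.5 W

Final answers:
1. V_1 = 5 V
2. I_R2 = 0.03333 A
3. P_R1 = 0.3333 W
4. P_total = 0.5 W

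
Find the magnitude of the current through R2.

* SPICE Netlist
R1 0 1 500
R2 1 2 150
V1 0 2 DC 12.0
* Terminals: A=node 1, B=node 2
Nodal analysis, taking node 2 as the 0 V reference.
Source V1 fixes V_0 = 12 V.
KCL at each unknown node (sum of currents leaving = 0; resistances in Ω):
  Node 1: (V_1 - 12)/500 + (V_1 - 0)/150 = 0
Collecting terms: 0.008667 × V_1 = 0.024  =>  V_1 = 2.769 V
I_R2 = (V_1 - V_2)/R2 = (2.769 - 0)/150 = 0.01846 A
|I_R2| = 0.01846 A

Final answer: |I_R2| = 0.01846 A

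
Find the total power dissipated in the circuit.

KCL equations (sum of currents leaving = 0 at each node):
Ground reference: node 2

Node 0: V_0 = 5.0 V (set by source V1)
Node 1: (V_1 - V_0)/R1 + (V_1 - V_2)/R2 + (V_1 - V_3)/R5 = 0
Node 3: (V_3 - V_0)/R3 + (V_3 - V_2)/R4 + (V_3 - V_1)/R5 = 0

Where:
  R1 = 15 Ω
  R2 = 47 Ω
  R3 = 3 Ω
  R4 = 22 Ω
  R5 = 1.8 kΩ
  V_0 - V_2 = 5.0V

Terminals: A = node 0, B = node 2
Nodal analysis, taking node 2 as the 0 V reference.
Source V1 fixes V_0 = 5 V.
KCL at each unknown node (sum of currents leaving = 0; resistances in Ω):
  Node 1: (V_1 - 5)/15 + (V_1 - 0)/47 + (V_1 - V_3)/1800 = 0
  Node 3: (V_3 - 5)/3 + (V_3 - 0)/22 + (V_3 - V_1)/1800 = 0
Collecting terms (coefficients in siemens):
  0.0885·V_1 - 0.0005556·V_3 = 0.3333
  0.3793·V_3 - 0.0005556·V_1 = 1.667
Determinant D = (0.0885)(0.3793) - (-0.0005556)(-0.0005556) = 0.03357
V_1 = [(0.3333)(0.3793) - (-0.0005556)(1.667)]/D = 3.794 V
V_3 = [(0.0885)(1.667) - (0.3333)(-0.0005556)]/D = 4.399 V
Power in each resistor, P = (ΔV)²/R:
  P_R1 = (5 - 3.794)²/15 = 0.09694 W
  P_R2 = (3.794 - 0)²/47 = 0.3063 W
  P_R3 = (5 - 4.399)²/3 = 0.1204 W
  P_R4 = (0 - 4.399)²/22 = 0.8796 W
  P_R5 = (3.794 - 4.399)²/1800 = 0.0002033 W
P_total = P_R1 + P_R2 + P_R3 + P_R4 + P_R5 = 1.403 W

Final answer: 1.403 W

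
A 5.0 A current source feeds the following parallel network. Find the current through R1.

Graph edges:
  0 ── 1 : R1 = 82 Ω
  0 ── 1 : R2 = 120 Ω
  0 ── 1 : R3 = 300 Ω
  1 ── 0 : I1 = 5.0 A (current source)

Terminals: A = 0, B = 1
All resistors sit directly between nodes 0 and 1, so they are in parallel and share one voltage V; the full source current 5 A splits among them.
1/R_par = 1/82 + 1/120 + 1/300 = 0.02386 S  =>  R_par = 41.91 Ω
V = I × R_par = 5 × 41.91 = 209.5 V
I_R1 = V/R1 = 209.5/82 = 2.555 A

Final answer: 2.555 A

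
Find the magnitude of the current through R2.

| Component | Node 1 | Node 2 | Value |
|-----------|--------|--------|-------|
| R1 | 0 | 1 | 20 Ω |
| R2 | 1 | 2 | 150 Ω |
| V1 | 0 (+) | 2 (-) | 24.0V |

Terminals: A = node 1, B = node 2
Nodal analysis, taking node 2 as the 0 V reference.
Source V1 fixes V_0 = 24 V.
KCL at each unknown node (sum of currents leaving = 0; resistances in Ω):
  Node 1: (V_1 - 24)/20 + (V_1 - 0)/150 = 0
Collecting terms: 0.05667 × V_1 = 1.2  =>  V_1 = 21.18 V
I_R2 = (V_1 - V_2)/R2 = (21.18 - 0)/150 = 0.1412 A
|I_R2| = 0.1412 A

Final answer: |I_R2| = 0.1412 A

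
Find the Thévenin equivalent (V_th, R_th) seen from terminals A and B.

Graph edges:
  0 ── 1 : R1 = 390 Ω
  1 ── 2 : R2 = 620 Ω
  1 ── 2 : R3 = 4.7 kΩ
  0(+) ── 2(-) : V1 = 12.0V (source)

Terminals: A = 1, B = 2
Step 1 — V_th is the open-circuit voltage V_A - V_B (nothing connected across the terminals).
Nodal analysis, taking node 2 as the 0 V reference.
Source V1 fixes V_0 = 12 V.
KCL at each unknown node (sum of currents leaving = 0; resistances in Ω):
  Node 1: (V_1 - 12)/390 + (V_1 - 0)/620 + (V_1 - 0)/4700 = 0
Collecting terms: 0.00439 × V_1 = 0.03077  =>  V_1 = 7.009 V
V_th = V_1 - V_2 = 7.009 - 0 = 7.009 V
Step 2 — R_th: zero the source — replace V1 by a short circuit (node 2 merges into node 0) — and find the resistance seen between A (node 1) and B (node 0).
Reduce the network between node 1 (A) and node 0 (B) by series/parallel combination:
  Rp1 = R1 ‖ R2 ‖ R3 (parallel, all between nodes 0 and 1) = 1/(1/390 + 1/620 + 1/4700) = 227.8 Ω
R_th = 227.8 Ω

Final answer: V_th = 7.009 V, R_th = 227.8 Ω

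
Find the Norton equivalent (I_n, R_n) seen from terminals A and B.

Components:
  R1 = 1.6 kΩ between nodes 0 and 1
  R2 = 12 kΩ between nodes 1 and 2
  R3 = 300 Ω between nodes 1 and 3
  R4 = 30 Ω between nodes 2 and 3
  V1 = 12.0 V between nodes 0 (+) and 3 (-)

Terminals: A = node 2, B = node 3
Find the Thévenin equivalent first; then I_n = V_th/R_th and R_n = R_th.
Step 1 — V_th is the open-circuit voltage V_A - V_B (nothing connected across the terminals).
Nodal analysis, taking node 3 as the 0 V reference.
Source V1 fixes V_0 = 12 V.
KCL at each unknown node (sum of currents leaving = 0; resistances in Ω):
  Node 1: (V_1 - 12)/1600 + (V_1 - V_2)/12000 + (V_1 - 0)/300 = 0
  Node 2: (V_2 - V_1)/12000 + (V_2 - 0)/30 = 0
Collecting terms (coefficients in siemens):
  0.004042·V_1 - 0.00008333·V_2 = 0.0075
  0.03342·V_2 - 0.00008333·V_1 = 0
Determinant D = (0.004042)(0.03342) - (-0.00008333)(-0.00008333) = 0.0001351
V_1 = [(0.0075)(0.03342) - (-0.00008333)(0)]/D = 1.856 V
V_2 = [(0.004042)(0) - (0.0075)(-0.00008333)]/D = 0.004628 V
V_th = V_2 - V_3 = 0.004628 - 0 = 0.004628 V
Step 2 — R_th: zero the source — replace V1 by a short circuit (node 3 merges into node 0) — and find the resistance seen between A (node 2) and B (node 0).
Reduce the network between node 2 (A) and node 0 (B) by series/parallel combination:
  Rp1 = R1 ‖ R3 (parallel, both between nodes 0 and 1) = 1/(1/1600 + 1/300) = 252.6 Ω
  Rs1 = R2 + Rp1 (series, joined only at node 1) = 12000 + 252.6 = 12250 Ω
  Rp2 = R4 ‖ Rs1 (parallel, both between nodes 0 and 2) = 1/(1/30 + 1/12250) = 29.93 Ω
R_th = 29.93 Ω
I_n = V_th/R_th = 0.004628/29.93 = 0.0001546 A, and R_n = R_th = 29.93 Ω

Final answer: I_n = 0.0001546 A, R_n = 29.93 Ω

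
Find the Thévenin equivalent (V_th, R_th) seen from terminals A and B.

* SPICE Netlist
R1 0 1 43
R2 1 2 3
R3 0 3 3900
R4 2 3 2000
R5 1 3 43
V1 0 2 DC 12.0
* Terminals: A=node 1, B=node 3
Step 1 — V_th is the open-circuit voltage V_A - V_B (nothing connected across the terminals).
Nodal analysis, taking node 2 as the 0 V reference.
Source V1 fixes V_0 = 12 V.
KCL at each unknown node (sum of currents leaving = 0; resistances in Ω):
  Node 1: (V_1 - 12)/43 + (V_1 - 0)/3 + (V_1 - V_3)/43 = 0
  Node 3: (V_3 - 12)/3900 + (V_3 - 0)/2000 + (V_3 - V_1)/43 = 0
Collecting terms (coefficients in siemens):
  0.3798·V_1 - 0.02326·V_3 = 0.2791
  0.02401·V_3 - 0.02326·V_1 = 0.003077
Determinant D = (0.3798)(0.02401) - (-0.02326)(-0.02326) = 0.00858
V_1 = [(0.2791)(0.02401) - (-0.02326)(0.003077)]/D = 0.7893 V
V_3 = [(0.3798)(0.003077) - (0.2791)(-0.02326)]/D = 0.8926 V
V_th = V_1 - V_3 = 0.7893 - 0.8926 = -0.1033 V
Step 2 — R_th: zero the source — replace V1 by a short circuit (node 2 merges into node 0) — and find the resistance seen between A (node 1) and B (node 3).
Reduce the network between node 1 (A) and node 3 (B) by series/parallel combination:
  Rp1 = R1 ‖ R2 (parallel, both between nodes 0 and 1) = 1/(1/43 + 1/3) = 2.804 Ω
  Rp2 = R3 ‖ R4 (parallel, both between nodes 0 and 3) = 1/(1/3900 + 1/2000) = 1322 Ω
  Rs1 = Rp1 + Rp2 (series, joined only at node 0) = 2.804 + 1322 = 1325 Ω
  Rp3 = R5 ‖ Rs1 (parallel, both between nodes 1 and 3) = 1/(1/43 + 1/1325) = 41.65 Ω
R_th = 41.65 Ω

Final answer: V_th = -0.1033 V, R_th = 41.65 Ω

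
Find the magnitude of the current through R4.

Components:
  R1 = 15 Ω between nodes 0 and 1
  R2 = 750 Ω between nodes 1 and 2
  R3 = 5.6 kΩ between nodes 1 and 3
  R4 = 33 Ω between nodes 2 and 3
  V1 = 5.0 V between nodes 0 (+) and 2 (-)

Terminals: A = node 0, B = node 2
Nodal analysis, taking node 2 as the 0 V reference.
Source V1 fixes V_0 = 5 V.
KCL at each unknown node (sum of currents leaving = 0; resistances in Ω):
  Node 1: (V_1 - 5)/15 + (V_1 - 0)/750 + (V_1 - V_3)/5600 = 0
  Node 3: (V_3 - V_1)/5600 + (V_3 - 0)/33 = 0
Collecting terms (coefficients in siemens):
  0.06818·V_1 - 0.0001786·V_3 = 0.3333
  0.03048·V_3 - 0.0001786·V_1 = 0
Determinant D = (0.06818)(0.03048) - (-0.0001786)(-0.0001786) = 0.002078
V_1 = [(0.3333)(0.03048) - (-0.0001786)(0)]/D = 4.889 V
V_3 = [(0.06818)(0) - (0.3333)(-0.0001786)]/D = 0.02864 V
I_R4 = (V_2 - V_3)/R4 = (0 - 0.02864)/33 = -0.000868 A
|I_R4| = 0.000868 A

Final answer: |I_R4| = 0.000868 A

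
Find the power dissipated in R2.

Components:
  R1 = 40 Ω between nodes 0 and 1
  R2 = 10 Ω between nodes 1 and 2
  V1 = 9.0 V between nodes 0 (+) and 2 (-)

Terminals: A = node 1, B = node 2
Nodal analysis, taking node 2 as the 0 V reference.
Source V1 fixes V_0 = 9 V.
KCL at each unknown node (sum of currents leaving = 0; resistances in Ω):
  Node 1: (V_1 - 9)/40 + (V_1 - 0)/10 = 0
Collecting terms: 0.125 × V_1 = 0.225  =>  V_1 = 1.8 V
I_R2 = (V_1 - V_2)/R2 = (1.8 - 0)/10 = 0.18 A
P_R2 = I_R2² × R2 = (0.18)² × 10 = 0.324 W

Final answer: 0.324 W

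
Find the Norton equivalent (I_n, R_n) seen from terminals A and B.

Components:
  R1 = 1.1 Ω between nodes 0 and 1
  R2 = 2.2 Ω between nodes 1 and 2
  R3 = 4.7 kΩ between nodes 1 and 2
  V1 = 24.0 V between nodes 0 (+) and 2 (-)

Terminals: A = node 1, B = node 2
Find the Thévenin equivalent first; then I_n = V_th/R_th and R_n = R_th.
Step 1 — V_th is the open-circuit voltage V_A - V_B (nothing connected across the terminals).
Nodal analysis, taking node 2 as the 0 V reference.
Source V1 fixes V_0 = 24 V.
KCL at each unknown node (sum of currents leaving = 0; resistances in Ω):
  Node 1: (V_1 - 24)/1.1 + (V_1 - 0)/2.2 + (V_1 - 0)/4700 = 0
Collecting terms: 1.364 × V_1 = 21.82  =>  V_1 = 16 V
V_th = V_1 - V_2 = 16 - 0 = 16 V
Step 2 — R_th: zero the source — replace V1 by a short circuit (node 2 merges into node 0) — and find the resistance seen between A (node 1) and B (node 0).
Reduce the network between node 1 (A) and node 0 (B) by series/parallel combination:
  Rp1 = R1 ‖ R2 ‖ R3 (parallel, all between nodes 0 and 1) = 1/(1/1.1 + 1/2.2 + 1/4700) = 0.7332 Ω
R_th = 0.7332 Ω
I_n = V_th/R_th = 16/0.7332 = 21.82 A, and R_n = R_th = 0.7332 Ω

Final answer: I_n = 21.82 A, R_n = 0.7332 Ω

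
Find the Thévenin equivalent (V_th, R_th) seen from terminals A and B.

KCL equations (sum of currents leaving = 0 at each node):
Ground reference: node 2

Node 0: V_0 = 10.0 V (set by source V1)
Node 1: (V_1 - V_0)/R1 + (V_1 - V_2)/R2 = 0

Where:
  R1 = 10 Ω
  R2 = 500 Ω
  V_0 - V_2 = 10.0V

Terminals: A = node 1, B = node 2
Step 1 — V_th is the open-circuit voltage V_A - V_B (nothing connected across the terminals).
Nodal analysis, taking node 2 as the 0 V reference.
Source V1 fixes V_0 = 10 V.
KCL at each unknown node (sum of currents leaving = 0; resistances in Ω):
  Node 1: (V_1 - 10)/10 + (V_1 - 0)/500 = 0
Collecting terms: 0.102 × V_1 = 1  =>  V_1 = 9.804 V
V_th = V_1 - V_2 = 9.804 - 0 = 9.804 V
Step 2 — R_th: zero the source — replace V1 by a short circuit (node 2 merges into node 0) — and find the resistance seen between A (node 1) and B (node 0).
Reduce the network between node 1 (A) and node 0 (B) by series/parallel combination:
  Rp1 = R1 ‖ R2 (parallel, both between nodes 0 and 1) = 1/(1/10 + 1/500) = 9.804 Ω
R_th = 9.804 Ω

Final answer: V_th = 9.804 V, R_th = 9.804 Ω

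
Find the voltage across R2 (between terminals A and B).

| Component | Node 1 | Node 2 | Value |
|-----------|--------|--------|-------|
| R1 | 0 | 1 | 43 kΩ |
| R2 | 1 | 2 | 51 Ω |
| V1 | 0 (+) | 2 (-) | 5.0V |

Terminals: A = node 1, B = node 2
R1 and R2 are in series across V1 (node 0 → node 1 → node 2), and the output A–B is taken across R2, so this is a voltage divider.
Series current: I = V1/(R1 + R2) = 5/(43000 + 51) = 5/43050 = 0.0001161 A
V_R2 = I × R2 = V1 × R2/(R1 + R2) = 5 × 51/43050 = 0.005923 V

Final answer: 0.005923 V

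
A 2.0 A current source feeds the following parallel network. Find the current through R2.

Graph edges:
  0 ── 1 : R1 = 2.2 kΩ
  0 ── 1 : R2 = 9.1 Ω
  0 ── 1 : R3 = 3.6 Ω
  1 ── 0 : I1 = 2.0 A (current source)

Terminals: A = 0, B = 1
All resistors sit directly between nodes 0 and 1, so they are in parallel and share one voltage V; the full source current 2 A splits among them.
1/R_par = 1/2200 + 1/9.1 + 1/3.6 = 0.3881 S  =>  R_par = 2.577 Ω
V = I × R_par = 2 × 2.577 = 5.153 V
I_R2 = V/R2 = 5.153/9.1 = 0.5663 A

Final answer: 0.5663 A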